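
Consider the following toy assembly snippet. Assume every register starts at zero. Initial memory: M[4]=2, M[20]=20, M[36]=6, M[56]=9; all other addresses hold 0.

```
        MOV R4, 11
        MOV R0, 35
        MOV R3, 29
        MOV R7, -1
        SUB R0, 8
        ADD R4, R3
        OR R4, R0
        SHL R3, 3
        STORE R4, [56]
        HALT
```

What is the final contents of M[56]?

R4=11
R0=35
R3=29
R7=-1
R0=35-8=27
R4=11+29=40
R4=40|27=59
R3=29<<3=232
STORE R4, [56] → M[56]=59
halt.

59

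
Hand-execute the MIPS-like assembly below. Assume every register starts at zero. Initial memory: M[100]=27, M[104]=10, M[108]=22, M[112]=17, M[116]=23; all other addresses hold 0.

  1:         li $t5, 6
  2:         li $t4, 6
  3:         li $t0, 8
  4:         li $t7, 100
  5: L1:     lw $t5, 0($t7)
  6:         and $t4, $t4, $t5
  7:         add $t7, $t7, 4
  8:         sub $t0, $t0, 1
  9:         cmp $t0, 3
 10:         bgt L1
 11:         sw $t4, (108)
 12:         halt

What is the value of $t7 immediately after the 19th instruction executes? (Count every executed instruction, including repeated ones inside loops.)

112

li $t5, 6 → $t5=6
li $t4, 6 → $t4=6
li $t0, 8 → $t0=8
li $t7, 100 → $t7=100
lw $t5, 0($t7) → $t5=M[100]=27
and $t4, $t4, $t5 → $t4=6&27=2
add $t7, $t7, 4 → $t7=100+4=104
sub $t0, $t0, 1 → $t0=8-1=7
cmp $t0, 3  (cmp 7,3)
bgt L1: taken
lw $t5, 0($t7) → $t5=M[104]=10
and $t4, $t4, $t5 → $t4=2&10=2
add $t7, $t7, 4 → $t7=104+4=108
sub $t0, $t0, 1 → $t0=7-1=6
cmp $t0, 3  (cmp 6,3)
bgt L1: taken
lw $t5, 0($t7) → $t5=M[108]=22
and $t4, $t4, $t5 → $t4=2&22=2
add $t7, $t7, 4 → $t7=108+4=112
After step 19: $t7 = 112.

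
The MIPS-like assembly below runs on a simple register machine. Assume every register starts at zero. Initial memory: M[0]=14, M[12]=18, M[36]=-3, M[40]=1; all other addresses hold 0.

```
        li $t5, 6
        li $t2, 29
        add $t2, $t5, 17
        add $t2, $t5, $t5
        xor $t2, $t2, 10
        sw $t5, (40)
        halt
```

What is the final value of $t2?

li $t5, 6 → $t5=6
li $t2, 29 → $t2=29
add $t2, $t5, 17 → $t2=6+17=23
add $t2, $t5, $t5 → $t2=6+6=12
xor $t2, $t2, 10 → $t2=12^10=6
sw $t5, (40) → M[40]=6
halt.

6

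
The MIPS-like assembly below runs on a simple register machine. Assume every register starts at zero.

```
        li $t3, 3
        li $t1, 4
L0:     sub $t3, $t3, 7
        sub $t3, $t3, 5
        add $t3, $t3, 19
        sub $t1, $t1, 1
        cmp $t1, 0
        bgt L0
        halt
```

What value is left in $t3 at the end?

$t3=3
$t1=4
$t3=3-7=-4
$t3=(-4)-5=-9
$t3=(-9)+19=10
$t1=4-1=3
cmp $t1, 0  (cmp 3,0)
bgt L0: taken
$t3=10-7=3
$t3=3-5=-2
$t3=(-2)+19=17
$t1=3-1=2
cmp $t1, 0  (cmp 2,0)
bgt L0: taken
$t3=17-7=10
$t3=10-5=5
$t3=5+19=24
$t1=2-1=1
cmp $t1, 0  (cmp 1,0)
bgt L0: taken
$t3=24-7=17
$t3=17-5=12
$t3=12+19=31
$t1=1-1=0
cmp $t1, 0  (cmp 0,0)
bgt L0: not taken
halt.

31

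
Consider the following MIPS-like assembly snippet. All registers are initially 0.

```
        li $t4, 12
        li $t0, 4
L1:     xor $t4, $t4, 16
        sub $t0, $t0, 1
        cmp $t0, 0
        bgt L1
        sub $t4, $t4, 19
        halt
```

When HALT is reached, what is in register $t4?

-7

$t4=12
$t0=4
$t4=12^16=28
$t0=4-1=3
cmp $t0, 0  (cmp 3,0)
bgt L1: taken
$t4=28^16=12
$t0=3-1=2
cmp $t0, 0  (cmp 2,0)
bgt L1: taken
$t4=12^16=28
$t0=2-1=1
cmp $t0, 0  (cmp 1,0)
bgt L1: taken
$t4=28^16=12
$t0=1-1=0
cmp $t0, 0  (cmp 0,0)
bgt L1: not taken
$t4=12-19=-7
halt.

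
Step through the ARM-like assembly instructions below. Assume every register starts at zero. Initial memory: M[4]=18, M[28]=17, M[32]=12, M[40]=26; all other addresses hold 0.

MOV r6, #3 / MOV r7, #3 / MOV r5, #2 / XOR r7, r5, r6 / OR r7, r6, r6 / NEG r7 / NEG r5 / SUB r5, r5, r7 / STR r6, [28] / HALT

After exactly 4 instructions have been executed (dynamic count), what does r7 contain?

1

r6=3
r7=3
r5=2
r7=2^3=1
After step 4: r7 = 1.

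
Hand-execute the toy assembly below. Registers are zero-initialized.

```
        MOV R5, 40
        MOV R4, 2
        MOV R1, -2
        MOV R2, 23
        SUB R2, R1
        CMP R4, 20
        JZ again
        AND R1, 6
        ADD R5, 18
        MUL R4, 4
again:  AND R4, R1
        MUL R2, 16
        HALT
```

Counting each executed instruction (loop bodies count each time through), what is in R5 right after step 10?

MOV R5, 40 → R5=40
MOV R4, 2 → R4=2
MOV R1, -2 → R1=-2
MOV R2, 23 → R2=23
SUB R2, R1 → R2=23-(-2)=25
CMP R4, 20  (cmp 2,20)
JZ again: not taken
AND R1, 6 → R1=(-2)&6=6
ADD R5, 18 → R5=40+18=58
MUL R4, 4 → R4=2*4=8
After step 10: R5 = 58.

58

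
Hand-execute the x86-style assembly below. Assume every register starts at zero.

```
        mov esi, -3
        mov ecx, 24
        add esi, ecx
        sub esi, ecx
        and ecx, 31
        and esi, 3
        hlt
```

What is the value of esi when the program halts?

after mov esi, -3: esi=-3
after mov ecx, 24: ecx=24
after add esi, ecx: esi=(-3)+24=21
after sub esi, ecx: esi=21-24=-3
after and ecx, 31: ecx=24&31=24
after and esi, 3: esi=(-3)&3=1
halt.

1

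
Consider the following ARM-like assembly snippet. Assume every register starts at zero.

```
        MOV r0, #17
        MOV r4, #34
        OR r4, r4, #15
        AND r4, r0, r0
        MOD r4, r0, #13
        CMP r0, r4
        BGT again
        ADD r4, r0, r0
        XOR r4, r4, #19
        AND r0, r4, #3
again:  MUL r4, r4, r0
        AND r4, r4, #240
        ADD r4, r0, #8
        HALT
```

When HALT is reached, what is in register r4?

MOV r0, #17 → r0=17
MOV r4, #34 → r4=34
OR r4, r4, #15 → r4=34|15=47
AND r4, r0, r0 → r4=17&17=17
MOD r4, r0, #13 → r4=17%13=4
CMP r0, r4  (cmp 17,4)
BGT again: taken
MUL r4, r4, r0 → r4=4*17=68
AND r4, r4, #240 → r4=68&240=64
ADD r4, r0, #8 → r4=17+8=25
halt.

25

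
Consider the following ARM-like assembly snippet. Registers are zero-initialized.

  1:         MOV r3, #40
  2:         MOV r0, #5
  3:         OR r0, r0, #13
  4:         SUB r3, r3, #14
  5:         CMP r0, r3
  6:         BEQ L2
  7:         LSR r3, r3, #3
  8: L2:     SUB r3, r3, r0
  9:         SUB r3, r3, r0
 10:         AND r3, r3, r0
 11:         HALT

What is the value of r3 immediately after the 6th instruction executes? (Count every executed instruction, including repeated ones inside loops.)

26

r3=40
r0=5
r0=5|13=13
r3=40-14=26
CMP r0, r3  (cmp 13,26)
BEQ L2: not taken
After step 6: r3 = 26.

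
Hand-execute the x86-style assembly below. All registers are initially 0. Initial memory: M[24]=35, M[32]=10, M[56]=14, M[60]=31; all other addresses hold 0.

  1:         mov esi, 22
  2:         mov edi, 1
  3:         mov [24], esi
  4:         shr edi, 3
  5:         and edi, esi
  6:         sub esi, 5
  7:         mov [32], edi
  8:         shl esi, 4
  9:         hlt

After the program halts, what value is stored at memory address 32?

after mov esi, 22: esi=22
after mov edi, 1: edi=1
mov [24], esi → M[24]=22
after shr edi, 3: edi=1>>3=0
after and edi, esi: edi=0&22=0
after sub esi, 5: esi=22-5=17
mov [32], edi → M[32]=0
after shl esi, 4: esi=17<<4=272
halt.

0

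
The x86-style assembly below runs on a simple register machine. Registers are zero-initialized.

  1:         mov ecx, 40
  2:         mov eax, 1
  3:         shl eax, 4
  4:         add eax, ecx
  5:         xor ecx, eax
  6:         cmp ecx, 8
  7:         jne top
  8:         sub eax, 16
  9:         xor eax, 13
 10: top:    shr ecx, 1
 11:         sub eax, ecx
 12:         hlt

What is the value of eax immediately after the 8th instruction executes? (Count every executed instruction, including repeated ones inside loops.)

after mov ecx, 40: ecx=40
after mov eax, 1: eax=1
after shl eax, 4: eax=1<<4=16
after add eax, ecx: eax=16+40=56
after xor ecx, eax: ecx=40^56=16
cmp ecx, 8  (cmp 16,8)
jne top: taken
after shr ecx, 1: ecx=16>>1=8
After step 8: eax = 56.

56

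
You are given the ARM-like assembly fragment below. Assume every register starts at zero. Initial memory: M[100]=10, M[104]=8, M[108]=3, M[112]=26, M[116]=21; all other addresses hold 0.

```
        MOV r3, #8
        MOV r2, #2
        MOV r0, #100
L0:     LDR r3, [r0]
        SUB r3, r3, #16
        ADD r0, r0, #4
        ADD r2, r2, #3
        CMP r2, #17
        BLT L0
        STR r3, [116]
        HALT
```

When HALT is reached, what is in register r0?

120

after MOV r3, #8: r3=8
after MOV r2, #2: r2=2
after MOV r0, #100: r0=100
after LDR r3, [r0]: r3=M[100]=10
after SUB r3, r3, #16: r3=10-16=-6
after ADD r0, r0, #4: r0=100+4=104
after ADD r2, r2, #3: r2=2+3=5
CMP r2, #17  (cmp 5,17)
BLT L0: taken
after LDR r3, [r0]: r3=M[104]=8
after SUB r3, r3, #16: r3=8-16=-8
after ADD r0, r0, #4: r0=104+4=108
after ADD r2, r2, #3: r2=5+3=8
CMP r2, #17  (cmp 8,17)
BLT L0: taken
after LDR r3, [r0]: r3=M[108]=3
after SUB r3, r3, #16: r3=3-16=-13
after ADD r0, r0, #4: r0=108+4=112
after ADD r2, r2, #3: r2=8+3=11
CMP r2, #17  (cmp 11,17)
BLT L0: taken
after LDR r3, [r0]: r3=M[112]=26
after SUB r3, r3, #16: r3=26-16=10
after ADD r0, r0, #4: r0=112+4=116
after ADD r2, r2, #3: r2=11+3=14
CMP r2, #17  (cmp 14,17)
BLT L0: taken
after LDR r3, [r0]: r3=M[116]=21
after SUB r3, r3, #16: r3=21-16=5
after ADD r0, r0, #4: r0=116+4=120
after ADD r2, r2, #3: r2=14+3=17
CMP r2, #17  (cmp 17,17)
BLT L0: not taken
STR r3, [116] → M[116]=5
halt.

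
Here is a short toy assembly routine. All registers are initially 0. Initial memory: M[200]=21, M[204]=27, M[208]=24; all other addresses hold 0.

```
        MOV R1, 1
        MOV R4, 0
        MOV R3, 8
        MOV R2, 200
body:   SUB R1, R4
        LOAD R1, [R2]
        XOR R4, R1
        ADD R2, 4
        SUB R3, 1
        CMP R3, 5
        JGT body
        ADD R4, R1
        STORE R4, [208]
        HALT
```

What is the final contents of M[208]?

46

R1=1
R4=0
R3=8
R2=200
R1=1-0=1
R1=M[200]=21
R4=0^21=21
R2=200+4=204
R3=8-1=7
CMP R3, 5  (cmp 7,5)
JGT body: taken
R1=21-21=0
R1=M[204]=27
R4=21^27=14
R2=204+4=208
R3=7-1=6
CMP R3, 5  (cmp 6,5)
JGT body: taken
R1=27-14=13
R1=M[208]=24
R4=14^24=22
R2=208+4=212
R3=6-1=5
CMP R3, 5  (cmp 5,5)
JGT body: not taken
R4=22+24=46
STORE R4, [208] → M[208]=46
halt.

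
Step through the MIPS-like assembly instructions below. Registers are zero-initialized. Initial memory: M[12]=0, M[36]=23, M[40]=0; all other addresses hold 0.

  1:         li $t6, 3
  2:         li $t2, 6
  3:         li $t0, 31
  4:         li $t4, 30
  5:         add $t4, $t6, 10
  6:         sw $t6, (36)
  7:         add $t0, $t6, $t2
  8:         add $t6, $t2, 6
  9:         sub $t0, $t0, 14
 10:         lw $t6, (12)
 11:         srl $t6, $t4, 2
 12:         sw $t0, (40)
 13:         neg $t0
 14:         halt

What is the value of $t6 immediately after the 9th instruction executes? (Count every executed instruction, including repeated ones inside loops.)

li $t6, 3 → $t6=3
li $t2, 6 → $t2=6
li $t0, 31 → $t0=31
li $t4, 30 → $t4=30
add $t4, $t6, 10 → $t4=3+10=13
sw $t6, (36) → M[36]=3
add $t0, $t6, $t2 → $t0=3+6=9
add $t6, $t2, 6 → $t6=6+6=12
sub $t0, $t0, 14 → $t0=9-14=-5
After step 9: $t6 = 12.

12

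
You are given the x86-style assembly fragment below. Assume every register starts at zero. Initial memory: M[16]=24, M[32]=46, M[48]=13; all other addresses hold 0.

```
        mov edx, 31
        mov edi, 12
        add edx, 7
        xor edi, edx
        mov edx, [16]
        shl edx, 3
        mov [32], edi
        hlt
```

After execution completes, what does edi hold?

after mov edx, 31: edx=31
after mov edi, 12: edi=12
after add edx, 7: edx=31+7=38
after xor edi, edx: edi=12^38=42
after mov edx, [16]: edx=M[16]=24
after shl edx, 3: edx=24<<3=192
mov [32], edi → M[32]=42
halt.

42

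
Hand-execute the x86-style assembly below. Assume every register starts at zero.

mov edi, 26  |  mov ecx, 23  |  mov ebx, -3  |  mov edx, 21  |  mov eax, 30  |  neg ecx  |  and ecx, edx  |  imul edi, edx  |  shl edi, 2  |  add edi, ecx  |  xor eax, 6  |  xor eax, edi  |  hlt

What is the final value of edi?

mov edi, 26 → edi=26
mov ecx, 23 → ecx=23
mov ebx, -3 → ebx=-3
mov edx, 21 → edx=21
mov eax, 30 → eax=30
neg ecx → ecx=-(23)=-23
and ecx, edx → ecx=(-23)&21=1
imul edi, edx → edi=26*21=546
shl edi, 2 → edi=546<<2=2184
add edi, ecx → edi=2184+1=2185
xor eax, 6 → eax=30^6=24
xor eax, edi → eax=24^2185=2193
halt.

2185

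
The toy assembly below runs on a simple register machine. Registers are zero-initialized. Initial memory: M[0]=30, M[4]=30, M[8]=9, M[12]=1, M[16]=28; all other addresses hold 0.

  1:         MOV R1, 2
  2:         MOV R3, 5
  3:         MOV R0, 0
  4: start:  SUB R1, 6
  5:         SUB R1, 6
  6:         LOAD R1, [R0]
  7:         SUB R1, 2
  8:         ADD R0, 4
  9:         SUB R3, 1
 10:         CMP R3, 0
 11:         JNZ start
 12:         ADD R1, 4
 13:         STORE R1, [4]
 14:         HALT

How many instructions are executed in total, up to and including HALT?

46

R1=2
R3=5
R0=0
R1=2-6=-4
R1=(-4)-6=-10
R1=M[0]=30
R1=30-2=28
R0=0+4=4
R3=5-1=4
CMP R3, 0  (cmp 4,0)
JNZ start: taken
R1=28-6=22
R1=22-6=16
R1=M[4]=30
R1=30-2=28
R0=4+4=8
R3=4-1=3
CMP R3, 0  (cmp 3,0)
JNZ start: taken
R1=28-6=22
R1=22-6=16
R1=M[8]=9
R1=9-2=7
R0=8+4=12
R3=3-1=2
CMP R3, 0  (cmp 2,0)
JNZ start: taken
R1=7-6=1
R1=1-6=-5
R1=M[12]=1
R1=1-2=-1
R0=12+4=16
R3=2-1=1
CMP R3, 0  (cmp 1,0)
JNZ start: taken
R1=(-1)-6=-7
R1=(-7)-6=-13
R1=M[16]=28
R1=28-2=26
R0=16+4=20
R3=1-1=0
CMP R3, 0  (cmp 0,0)
JNZ start: not taken
R1=26+4=30
STORE R1, [4] → M[4]=30
halt.
Total executed instructions: 46.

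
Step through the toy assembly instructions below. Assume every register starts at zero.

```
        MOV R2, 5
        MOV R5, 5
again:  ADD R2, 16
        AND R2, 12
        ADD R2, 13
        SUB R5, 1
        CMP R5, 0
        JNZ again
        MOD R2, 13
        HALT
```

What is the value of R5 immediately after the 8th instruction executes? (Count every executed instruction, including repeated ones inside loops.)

after MOV R2, 5: R2=5
after MOV R5, 5: R5=5
after ADD R2, 16: R2=5+16=21
after AND R2, 12: R2=21&12=4
after ADD R2, 13: R2=4+13=17
after SUB R5, 1: R5=5-1=4
CMP R5, 0  (cmp 4,0)
JNZ again: taken
After step 8: R5 = 4.

4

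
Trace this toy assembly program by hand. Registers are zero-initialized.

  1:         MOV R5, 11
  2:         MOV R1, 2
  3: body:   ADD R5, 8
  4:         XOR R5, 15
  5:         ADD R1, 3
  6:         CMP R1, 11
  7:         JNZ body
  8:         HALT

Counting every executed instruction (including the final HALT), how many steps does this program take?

18

R5=11
R1=2
R5=11+8=19
R5=19^15=28
R1=2+3=5
CMP R1, 11  (cmp 5,11)
JNZ body: taken
R5=28+8=36
R5=36^15=43
R1=5+3=8
CMP R1, 11  (cmp 8,11)
JNZ body: taken
R5=43+8=51
R5=51^15=60
R1=8+3=11
CMP R1, 11  (cmp 11,11)
JNZ body: not taken
halt.
Total executed instructions: 18.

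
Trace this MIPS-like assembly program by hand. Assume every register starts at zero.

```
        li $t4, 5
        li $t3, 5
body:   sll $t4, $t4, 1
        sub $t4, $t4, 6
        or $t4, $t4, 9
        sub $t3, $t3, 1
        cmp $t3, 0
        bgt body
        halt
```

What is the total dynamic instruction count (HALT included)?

after li $t4, 5: $t4=5
after li $t3, 5: $t3=5
after sll $t4, $t4, 1: $t4=5<<1=10
after sub $t4, $t4, 6: $t4=10-6=4
after or $t4, $t4, 9: $t4=4|9=13
after sub $t3, $t3, 1: $t3=5-1=4
cmp $t3, 0  (cmp 4,0)
bgt body: taken
after sll $t4, $t4, 1: $t4=13<<1=26
after sub $t4, $t4, 6: $t4=26-6=20
after or $t4, $t4, 9: $t4=20|9=29
after sub $t3, $t3, 1: $t3=4-1=3
cmp $t3, 0  (cmp 3,0)
bgt body: taken
after sll $t4, $t4, 1: $t4=29<<1=58
after sub $t4, $t4, 6: $t4=58-6=52
after or $t4, $t4, 9: $t4=52|9=61
after sub $t3, $t3, 1: $t3=3-1=2
cmp $t3, 0  (cmp 2,0)
bgt body: taken
after sll $t4, $t4, 1: $t4=61<<1=122
after sub $t4, $t4, 6: $t4=122-6=116
after or $t4, $t4, 9: $t4=116|9=125
after sub $t3, $t3, 1: $t3=2-1=1
cmp $t3, 0  (cmp 1,0)
bgt body: taken
after sll $t4, $t4, 1: $t4=125<<1=250
after sub $t4, $t4, 6: $t4=250-6=244
after or $t4, $t4, 9: $t4=244|9=253
after sub $t3, $t3, 1: $t3=1-1=0
cmp $t3, 0  (cmp 0,0)
bgt body: not taken
halt.
Total executed instructions: 33.

33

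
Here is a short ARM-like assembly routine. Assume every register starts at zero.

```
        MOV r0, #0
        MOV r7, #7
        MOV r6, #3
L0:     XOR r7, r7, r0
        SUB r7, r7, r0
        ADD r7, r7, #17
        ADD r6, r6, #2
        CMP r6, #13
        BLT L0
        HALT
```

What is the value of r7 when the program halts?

92

after MOV r0, #0: r0=0
after MOV r7, #7: r7=7
after MOV r6, #3: r6=3
after XOR r7, r7, r0: r7=7^0=7
after SUB r7, r7, r0: r7=7-0=7
after ADD r7, r7, #17: r7=7+17=24
after ADD r6, r6, #2: r6=3+2=5
CMP r6, #13  (cmp 5,13)
BLT L0: taken
after XOR r7, r7, r0: r7=24^0=24
after SUB r7, r7, r0: r7=24-0=24
after ADD r7, r7, #17: r7=24+17=41
after ADD r6, r6, #2: r6=5+2=7
CMP r6, #13  (cmp 7,13)
BLT L0: taken
after XOR r7, r7, r0: r7=41^0=41
after SUB r7, r7, r0: r7=41-0=41
after ADD r7, r7, #17: r7=41+17=58
after ADD r6, r6, #2: r6=7+2=9
CMP r6, #13  (cmp 9,13)
BLT L0: taken
after XOR r7, r7, r0: r7=58^0=58
after SUB r7, r7, r0: r7=58-0=58
after ADD r7, r7, #17: r7=58+17=75
after ADD r6, r6, #2: r6=9+2=11
CMP r6, #13  (cmp 11,13)
BLT L0: taken
after XOR r7, r7, r0: r7=75^0=75
after SUB r7, r7, r0: r7=75-0=75
after ADD r7, r7, #17: r7=75+17=92
after ADD r6, r6, #2: r6=11+2=13
CMP r6, #13  (cmp 13,13)
BLT L0: not taken
halt.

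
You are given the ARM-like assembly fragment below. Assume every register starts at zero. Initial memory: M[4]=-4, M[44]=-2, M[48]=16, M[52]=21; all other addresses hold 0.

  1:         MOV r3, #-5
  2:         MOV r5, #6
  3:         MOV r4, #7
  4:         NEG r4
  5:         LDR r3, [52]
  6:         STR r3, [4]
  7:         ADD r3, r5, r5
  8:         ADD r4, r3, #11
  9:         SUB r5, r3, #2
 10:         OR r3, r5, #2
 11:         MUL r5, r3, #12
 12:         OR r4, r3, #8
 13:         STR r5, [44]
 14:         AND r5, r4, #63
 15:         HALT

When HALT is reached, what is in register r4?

after MOV r3, #-5: r3=-5
after MOV r5, #6: r5=6
after MOV r4, #7: r4=7
after NEG r4: r4=-(7)=-7
after LDR r3, [52]: r3=M[52]=21
STR r3, [4] → M[4]=21
after ADD r3, r5, r5: r3=6+6=12
after ADD r4, r3, #11: r4=12+11=23
after SUB r5, r3, #2: r5=12-2=10
after OR r3, r5, #2: r3=10|2=10
after MUL r5, r3, #12: r5=10*12=120
after OR r4, r3, #8: r4=10|8=10
STR r5, [44] → M[44]=120
after AND r5, r4, #63: r5=10&63=10
halt.

10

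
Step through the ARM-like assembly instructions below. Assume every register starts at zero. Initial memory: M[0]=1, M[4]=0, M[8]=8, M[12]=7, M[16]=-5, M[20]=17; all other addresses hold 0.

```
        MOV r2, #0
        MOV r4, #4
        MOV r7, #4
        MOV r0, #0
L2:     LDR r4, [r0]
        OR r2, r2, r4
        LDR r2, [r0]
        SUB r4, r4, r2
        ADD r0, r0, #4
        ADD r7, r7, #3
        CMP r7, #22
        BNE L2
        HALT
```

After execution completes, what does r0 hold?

after MOV r2, #0: r2=0
after MOV r4, #4: r4=4
after MOV r7, #4: r7=4
after MOV r0, #0: r0=0
after LDR r4, [r0]: r4=M[0]=1
after OR r2, r2, r4: r2=0|1=1
after LDR r2, [r0]: r2=M[0]=1
after SUB r4, r4, r2: r4=1-1=0
after ADD r0, r0, #4: r0=0+4=4
after ADD r7, r7, #3: r7=4+3=7
CMP r7, #22  (cmp 7,22)
BNE L2: taken
after LDR r4, [r0]: r4=M[4]=0
after OR r2, r2, r4: r2=1|0=1
after LDR r2, [r0]: r2=M[4]=0
after SUB r4, r4, r2: r4=0-0=0
after ADD r0, r0, #4: r0=4+4=8
after ADD r7, r7, #3: r7=7+3=10
CMP r7, #22  (cmp 10,22)
BNE L2: taken
after LDR r4, [r0]: r4=M[8]=8
after OR r2, r2, r4: r2=0|8=8
after LDR r2, [r0]: r2=M[8]=8
after SUB r4, r4, r2: r4=8-8=0
after ADD r0, r0, #4: r0=8+4=12
after ADD r7, r7, #3: r7=10+3=13
CMP r7, #22  (cmp 13,22)
BNE L2: taken
after LDR r4, [r0]: r4=M[12]=7
after OR r2, r2, r4: r2=8|7=15
after LDR r2, [r0]: r2=M[12]=7
after SUB r4, r4, r2: r4=7-7=0
after ADD r0, r0, #4: r0=12+4=16
after ADD r7, r7, #3: r7=13+3=16
CMP r7, #22  (cmp 16,22)
BNE L2: taken
after LDR r4, [r0]: r4=M[16]=-5
after OR r2, r2, r4: r2=7|(-5)=-1
after LDR r2, [r0]: r2=M[16]=-5
after SUB r4, r4, r2: r4=(-5)-(-5)=0
after ADD r0, r0, #4: r0=16+4=20
after ADD r7, r7, #3: r7=16+3=19
CMP r7, #22  (cmp 19,22)
BNE L2: taken
after LDR r4, [r0]: r4=M[20]=17
after OR r2, r2, r4: r2=(-5)|17=-5
after LDR r2, [r0]: r2=M[20]=17
after SUB r4, r4, r2: r4=17-17=0
after ADD r0, r0, #4: r0=20+4=24
after ADD r7, r7, #3: r7=19+3=22
CMP r7, #22  (cmp 22,22)
BNE L2: not taken
halt.

24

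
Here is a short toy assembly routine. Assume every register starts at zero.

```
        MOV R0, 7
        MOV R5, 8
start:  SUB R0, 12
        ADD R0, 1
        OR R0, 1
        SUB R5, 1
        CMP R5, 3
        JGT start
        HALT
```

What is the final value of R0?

-43

MOV R0, 7 → R0=7
MOV R5, 8 → R5=8
SUB R0, 12 → R0=7-12=-5
ADD R0, 1 → R0=(-5)+1=-4
OR R0, 1 → R0=(-4)|1=-3
SUB R5, 1 → R5=8-1=7
CMP R5, 3  (cmp 7,3)
JGT start: taken
SUB R0, 12 → R0=(-3)-12=-15
ADD R0, 1 → R0=(-15)+1=-14
OR R0, 1 → R0=(-14)|1=-13
SUB R5, 1 → R5=7-1=6
CMP R5, 3  (cmp 6,3)
JGT start: taken
SUB R0, 12 → R0=(-13)-12=-25
ADD R0, 1 → R0=(-25)+1=-24
OR R0, 1 → R0=(-24)|1=-23
SUB R5, 1 → R5=6-1=5
CMP R5, 3  (cmp 5,3)
JGT start: taken
SUB R0, 12 → R0=(-23)-12=-35
ADD R0, 1 → R0=(-35)+1=-34
OR R0, 1 → R0=(-34)|1=-33
SUB R5, 1 → R5=5-1=4
CMP R5, 3  (cmp 4,3)
JGT start: taken
SUB R0, 12 → R0=(-33)-12=-45
ADD R0, 1 → R0=(-45)+1=-44
OR R0, 1 → R0=(-44)|1=-43
SUB R5, 1 → R5=4-1=3
CMP R5, 3  (cmp 3,3)
JGT start: not taken
halt.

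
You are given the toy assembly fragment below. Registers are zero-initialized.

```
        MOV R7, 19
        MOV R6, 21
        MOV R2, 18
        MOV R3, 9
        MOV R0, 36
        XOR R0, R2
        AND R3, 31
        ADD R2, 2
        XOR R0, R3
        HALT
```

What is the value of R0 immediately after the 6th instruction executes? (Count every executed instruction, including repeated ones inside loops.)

54

after MOV R7, 19: R7=19
after MOV R6, 21: R6=21
after MOV R2, 18: R2=18
after MOV R3, 9: R3=9
after MOV R0, 36: R0=36
after XOR R0, R2: R0=36^18=54
After step 6: R0 = 54.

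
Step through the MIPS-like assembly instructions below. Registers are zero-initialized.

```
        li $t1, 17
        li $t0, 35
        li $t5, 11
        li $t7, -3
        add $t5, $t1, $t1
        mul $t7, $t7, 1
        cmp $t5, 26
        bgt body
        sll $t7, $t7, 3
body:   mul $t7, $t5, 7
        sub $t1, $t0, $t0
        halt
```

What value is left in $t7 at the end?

238

$t1=17
$t0=35
$t5=11
$t7=-3
$t5=17+17=34
$t7=(-3)*1=-3
cmp $t5, 26  (cmp 34,26)
bgt body: taken
$t7=34*7=238
$t1=35-35=0
halt.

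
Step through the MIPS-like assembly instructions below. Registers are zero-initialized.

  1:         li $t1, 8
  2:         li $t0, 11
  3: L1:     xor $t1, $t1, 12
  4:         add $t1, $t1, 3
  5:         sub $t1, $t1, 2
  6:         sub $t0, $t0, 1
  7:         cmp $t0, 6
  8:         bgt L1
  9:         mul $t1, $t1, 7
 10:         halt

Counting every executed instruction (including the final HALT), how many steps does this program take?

after li $t1, 8: $t1=8
after li $t0, 11: $t0=11
after xor $t1, $t1, 12: $t1=8^12=4
after add $t1, $t1, 3: $t1=4+3=7
after sub $t1, $t1, 2: $t1=7-2=5
after sub $t0, $t0, 1: $t0=11-1=10
cmp $t0, 6  (cmp 10,6)
bgt L1: taken
after xor $t1, $t1, 12: $t1=5^12=9
after add $t1, $t1, 3: $t1=9+3=12
after sub $t1, $t1, 2: $t1=12-2=10
after sub $t0, $t0, 1: $t0=10-1=9
cmp $t0, 6  (cmp 9,6)
bgt L1: taken
after xor $t1, $t1, 12: $t1=10^12=6
after add $t1, $t1, 3: $t1=6+3=9
after sub $t1, $t1, 2: $t1=9-2=7
after sub $t0, $t0, 1: $t0=9-1=8
cmp $t0, 6  (cmp 8,6)
bgt L1: taken
after xor $t1, $t1, 12: $t1=7^12=11
after add $t1, $t1, 3: $t1=11+3=14
after sub $t1, $t1, 2: $t1=14-2=12
after sub $t0, $t0, 1: $t0=8-1=7
cmp $t0, 6  (cmp 7,6)
bgt L1: taken
after xor $t1, $t1, 12: $t1=12^12=0
after add $t1, $t1, 3: $t1=0+3=3
after sub $t1, $t1, 2: $t1=3-2=1
after sub $t0, $t0, 1: $t0=7-1=6
cmp $t0, 6  (cmp 6,6)
bgt L1: not taken
after mul $t1, $t1, 7: $t1=1*7=7
halt.
Total executed instructions: 34.

34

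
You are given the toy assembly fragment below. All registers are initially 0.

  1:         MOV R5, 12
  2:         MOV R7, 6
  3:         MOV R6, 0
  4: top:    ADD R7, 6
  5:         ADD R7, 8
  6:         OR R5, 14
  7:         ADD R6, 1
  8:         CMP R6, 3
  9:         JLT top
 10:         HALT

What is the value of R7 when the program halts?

48

after MOV R5, 12: R5=12
after MOV R7, 6: R7=6
after MOV R6, 0: R6=0
after ADD R7, 6: R7=6+6=12
after ADD R7, 8: R7=12+8=20
after OR R5, 14: R5=12|14=14
after ADD R6, 1: R6=0+1=1
CMP R6, 3  (cmp 1,3)
JLT top: taken
after ADD R7, 6: R7=20+6=26
after ADD R7, 8: R7=26+8=34
after OR R5, 14: R5=14|14=14
after ADD R6, 1: R6=1+1=2
CMP R6, 3  (cmp 2,3)
JLT top: taken
after ADD R7, 6: R7=34+6=40
after ADD R7, 8: R7=40+8=48
after OR R5, 14: R5=14|14=14
after ADD R6, 1: R6=2+1=3
CMP R6, 3  (cmp 3,3)
JLT top: not taken
halt.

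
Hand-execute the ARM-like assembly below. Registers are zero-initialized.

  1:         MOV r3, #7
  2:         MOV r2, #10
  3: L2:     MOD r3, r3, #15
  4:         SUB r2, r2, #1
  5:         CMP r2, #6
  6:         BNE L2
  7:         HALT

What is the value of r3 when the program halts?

MOV r3, #7 → r3=7
MOV r2, #10 → r2=10
MOD r3, r3, #15 → r3=7%15=7
SUB r2, r2, #1 → r2=10-1=9
CMP r2, #6  (cmp 9,6)
BNE L2: taken
MOD r3, r3, #15 → r3=7%15=7
SUB r2, r2, #1 → r2=9-1=8
CMP r2, #6  (cmp 8,6)
BNE L2: taken
MOD r3, r3, #15 → r3=7%15=7
SUB r2, r2, #1 → r2=8-1=7
CMP r2, #6  (cmp 7,6)
BNE L2: taken
MOD r3, r3, #15 → r3=7%15=7
SUB r2, r2, #1 → r2=7-1=6
CMP r2, #6  (cmp 6,6)
BNE L2: not taken
halt.

7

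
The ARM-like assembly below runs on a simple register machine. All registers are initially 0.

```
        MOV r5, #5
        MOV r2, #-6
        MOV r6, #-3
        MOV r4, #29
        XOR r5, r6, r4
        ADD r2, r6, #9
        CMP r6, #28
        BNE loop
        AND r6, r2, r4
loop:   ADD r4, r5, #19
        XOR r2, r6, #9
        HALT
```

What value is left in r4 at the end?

MOV r5, #5 → r5=5
MOV r2, #-6 → r2=-6
MOV r6, #-3 → r6=-3
MOV r4, #29 → r4=29
XOR r5, r6, r4 → r5=(-3)^29=-32
ADD r2, r6, #9 → r2=(-3)+9=6
CMP r6, #28  (cmp -3,28)
BNE loop: taken
ADD r4, r5, #19 → r4=(-32)+19=-13
XOR r2, r6, #9 → r2=(-3)^9=-12
halt.

-13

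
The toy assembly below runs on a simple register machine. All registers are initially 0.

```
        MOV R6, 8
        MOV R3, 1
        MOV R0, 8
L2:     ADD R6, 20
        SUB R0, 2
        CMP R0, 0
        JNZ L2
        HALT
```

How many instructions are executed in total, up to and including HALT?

after MOV R6, 8: R6=8
after MOV R3, 1: R3=1
after MOV R0, 8: R0=8
after ADD R6, 20: R6=8+20=28
after SUB R0, 2: R0=8-2=6
CMP R0, 0  (cmp 6,0)
JNZ L2: taken
after ADD R6, 20: R6=28+20=48
after SUB R0, 2: R0=6-2=4
CMP R0, 0  (cmp 4,0)
JNZ L2: taken
after ADD R6, 20: R6=48+20=68
after SUB R0, 2: R0=4-2=2
CMP R0, 0  (cmp 2,0)
JNZ L2: taken
after ADD R6, 20: R6=68+20=88
after SUB R0, 2: R0=2-2=0
CMP R0, 0  (cmp 0,0)
JNZ L2: not taken
halt.
Total executed instructions: 20.

20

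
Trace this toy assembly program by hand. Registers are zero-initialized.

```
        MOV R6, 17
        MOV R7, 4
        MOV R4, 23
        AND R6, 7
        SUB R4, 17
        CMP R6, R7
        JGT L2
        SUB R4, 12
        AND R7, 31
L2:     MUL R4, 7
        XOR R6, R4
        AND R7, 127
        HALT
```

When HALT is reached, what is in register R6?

MOV R6, 17 → R6=17
MOV R7, 4 → R7=4
MOV R4, 23 → R4=23
AND R6, 7 → R6=17&7=1
SUB R4, 17 → R4=23-17=6
CMP R6, R7  (cmp 1,4)
JGT L2: not taken
SUB R4, 12 → R4=6-12=-6
AND R7, 31 → R7=4&31=4
MUL R4, 7 → R4=(-6)*7=-42
XOR R6, R4 → R6=1^(-42)=-41
AND R7, 127 → R7=4&127=4
halt.

-41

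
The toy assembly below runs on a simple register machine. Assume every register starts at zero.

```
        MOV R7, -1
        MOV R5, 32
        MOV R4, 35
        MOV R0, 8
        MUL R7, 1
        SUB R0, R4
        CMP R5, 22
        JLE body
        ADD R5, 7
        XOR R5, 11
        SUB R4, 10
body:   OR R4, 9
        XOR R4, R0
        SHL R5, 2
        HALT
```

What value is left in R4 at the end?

-4

R7=-1
R5=32
R4=35
R0=8
R7=(-1)*1=-1
R0=8-35=-27
CMP R5, 22  (cmp 32,22)
JLE body: not taken
R5=32+7=39
R5=39^11=44
R4=35-10=25
R4=25|9=25
R4=25^(-27)=-4
R5=44<<2=176
halt.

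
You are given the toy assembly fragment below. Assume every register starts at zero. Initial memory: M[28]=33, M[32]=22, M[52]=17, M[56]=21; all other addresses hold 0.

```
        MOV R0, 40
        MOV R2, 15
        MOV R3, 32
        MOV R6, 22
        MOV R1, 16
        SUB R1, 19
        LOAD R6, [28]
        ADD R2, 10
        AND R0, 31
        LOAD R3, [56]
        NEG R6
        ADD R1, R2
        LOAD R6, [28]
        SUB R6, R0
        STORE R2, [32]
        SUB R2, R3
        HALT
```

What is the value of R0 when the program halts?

MOV R0, 40 → R0=40
MOV R2, 15 → R2=15
MOV R3, 32 → R3=32
MOV R6, 22 → R6=22
MOV R1, 16 → R1=16
SUB R1, 19 → R1=16-19=-3
LOAD R6, [28] → R6=M[28]=33
ADD R2, 10 → R2=15+10=25
AND R0, 31 → R0=40&31=8
LOAD R3, [56] → R3=M[56]=21
NEG R6 → R6=-(33)=-33
ADD R1, R2 → R1=(-3)+25=22
LOAD R6, [28] → R6=M[28]=33
SUB R6, R0 → R6=33-8=25
STORE R2, [32] → M[32]=25
SUB R2, R3 → R2=25-21=4
halt.

8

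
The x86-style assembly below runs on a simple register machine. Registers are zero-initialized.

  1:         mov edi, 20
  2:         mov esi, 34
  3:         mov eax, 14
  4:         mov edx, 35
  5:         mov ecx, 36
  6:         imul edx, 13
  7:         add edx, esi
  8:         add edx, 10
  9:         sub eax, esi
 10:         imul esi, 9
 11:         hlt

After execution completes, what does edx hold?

499

edi=20
esi=34
eax=14
edx=35
ecx=36
edx=35*13=455
edx=455+34=489
edx=489+10=499
eax=14-34=-20
esi=34*9=306
halt.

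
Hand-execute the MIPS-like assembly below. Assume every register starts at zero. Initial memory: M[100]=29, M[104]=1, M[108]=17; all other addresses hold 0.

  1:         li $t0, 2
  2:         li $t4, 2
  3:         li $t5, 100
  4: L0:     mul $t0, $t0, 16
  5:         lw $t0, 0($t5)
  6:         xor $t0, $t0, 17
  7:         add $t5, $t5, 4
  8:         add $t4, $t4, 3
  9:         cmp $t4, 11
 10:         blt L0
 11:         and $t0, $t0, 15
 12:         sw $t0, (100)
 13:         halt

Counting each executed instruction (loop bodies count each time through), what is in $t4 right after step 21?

after li $t0, 2: $t0=2
after li $t4, 2: $t4=2
after li $t5, 100: $t5=100
after mul $t0, $t0, 16: $t0=2*16=32
after lw $t0, 0($t5): $t0=M[100]=29
after xor $t0, $t0, 17: $t0=29^17=12
after add $t5, $t5, 4: $t5=100+4=104
after add $t4, $t4, 3: $t4=2+3=5
cmp $t4, 11  (cmp 5,11)
blt L0: taken
after mul $t0, $t0, 16: $t0=12*16=192
after lw $t0, 0($t5): $t0=M[104]=1
after xor $t0, $t0, 17: $t0=1^17=16
after add $t5, $t5, 4: $t5=104+4=108
after add $t4, $t4, 3: $t4=5+3=8
cmp $t4, 11  (cmp 8,11)
blt L0: taken
after mul $t0, $t0, 16: $t0=16*16=256
after lw $t0, 0($t5): $t0=M[108]=17
after xor $t0, $t0, 17: $t0=17^17=0
after add $t5, $t5, 4: $t5=108+4=112
After step 21: $t4 = 8.

8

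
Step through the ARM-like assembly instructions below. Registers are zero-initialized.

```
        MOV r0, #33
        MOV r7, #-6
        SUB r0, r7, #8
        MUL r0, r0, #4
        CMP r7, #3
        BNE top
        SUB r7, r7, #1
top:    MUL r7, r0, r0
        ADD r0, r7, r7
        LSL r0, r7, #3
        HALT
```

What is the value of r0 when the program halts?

25088

MOV r0, #33 → r0=33
MOV r7, #-6 → r7=-6
SUB r0, r7, #8 → r0=(-6)-8=-14
MUL r0, r0, #4 → r0=(-14)*4=-56
CMP r7, #3  (cmp -6,3)
BNE top: taken
MUL r7, r0, r0 → r7=(-56)*(-56)=3136
ADD r0, r7, r7 → r0=3136+3136=6272
LSL r0, r7, #3 → r0=3136<<3=25088
halt.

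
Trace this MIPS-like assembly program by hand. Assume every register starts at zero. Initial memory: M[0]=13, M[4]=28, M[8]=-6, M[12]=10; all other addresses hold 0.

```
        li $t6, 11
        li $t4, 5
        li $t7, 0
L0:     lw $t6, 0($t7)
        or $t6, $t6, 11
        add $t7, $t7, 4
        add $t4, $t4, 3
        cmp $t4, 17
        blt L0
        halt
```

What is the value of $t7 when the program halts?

16

$t6=11
$t4=5
$t7=0
$t6=M[0]=13
$t6=13|11=15
$t7=0+4=4
$t4=5+3=8
cmp $t4, 17  (cmp 8,17)
blt L0: taken
$t6=M[4]=28
$t6=28|11=31
$t7=4+4=8
$t4=8+3=11
cmp $t4, 17  (cmp 11,17)
blt L0: taken
$t6=M[8]=-6
$t6=(-6)|11=-5
$t7=8+4=12
$t4=11+3=14
cmp $t4, 17  (cmp 14,17)
blt L0: taken
$t6=M[12]=10
$t6=10|11=11
$t7=12+4=16
$t4=14+3=17
cmp $t4, 17  (cmp 17,17)
blt L0: not taken
halt.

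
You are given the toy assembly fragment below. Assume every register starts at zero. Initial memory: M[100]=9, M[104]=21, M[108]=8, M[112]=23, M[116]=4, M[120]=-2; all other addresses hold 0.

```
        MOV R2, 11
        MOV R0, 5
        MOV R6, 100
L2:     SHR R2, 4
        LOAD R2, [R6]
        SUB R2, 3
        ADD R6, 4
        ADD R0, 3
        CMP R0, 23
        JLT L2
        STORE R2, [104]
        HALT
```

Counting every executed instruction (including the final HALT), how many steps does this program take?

after MOV R2, 11: R2=11
after MOV R0, 5: R0=5
after MOV R6, 100: R6=100
after SHR R2, 4: R2=11>>4=0
after LOAD R2, [R6]: R2=M[100]=9
after SUB R2, 3: R2=9-3=6
after ADD R6, 4: R6=100+4=104
after ADD R0, 3: R0=5+3=8
CMP R0, 23  (cmp 8,23)
JLT L2: taken
after SHR R2, 4: R2=6>>4=0
after LOAD R2, [R6]: R2=M[104]=21
after SUB R2, 3: R2=21-3=18
after ADD R6, 4: R6=104+4=108
after ADD R0, 3: R0=8+3=11
CMP R0, 23  (cmp 11,23)
JLT L2: taken
after SHR R2, 4: R2=18>>4=1
after LOAD R2, [R6]: R2=M[108]=8
after SUB R2, 3: R2=8-3=5
after ADD R6, 4: R6=108+4=112
after ADD R0, 3: R0=11+3=14
CMP R0, 23  (cmp 14,23)
JLT L2: taken
after SHR R2, 4: R2=5>>4=0
after LOAD R2, [R6]: R2=M[112]=23
after SUB R2, 3: R2=23-3=20
after ADD R6, 4: R6=112+4=116
after ADD R0, 3: R0=14+3=17
CMP R0, 23  (cmp 17,23)
JLT L2: taken
after SHR R2, 4: R2=20>>4=1
after LOAD R2, [R6]: R2=M[116]=4
after SUB R2, 3: R2=4-3=1
after ADD R6, 4: R6=116+4=120
after ADD R0, 3: R0=17+3=20
CMP R0, 23  (cmp 20,23)
JLT L2: taken
after SHR R2, 4: R2=1>>4=0
after LOAD R2, [R6]: R2=M[120]=-2
after SUB R2, 3: R2=(-2)-3=-5
after ADD R6, 4: R6=120+4=124
after ADD R0, 3: R0=20+3=23
CMP R0, 23  (cmp 23,23)
JLT L2: not taken
STORE R2, [104] → M[104]=-5
halt.
Total executed instructions: 47.

47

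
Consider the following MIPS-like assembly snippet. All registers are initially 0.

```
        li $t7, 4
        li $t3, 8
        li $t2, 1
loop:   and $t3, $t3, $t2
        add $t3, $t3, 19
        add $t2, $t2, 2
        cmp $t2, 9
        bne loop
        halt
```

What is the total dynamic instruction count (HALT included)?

after li $t7, 4: $t7=4
after li $t3, 8: $t3=8
after li $t2, 1: $t2=1
after and $t3, $t3, $t2: $t3=8&1=0
after add $t3, $t3, 19: $t3=0+19=19
after add $t2, $t2, 2: $t2=1+2=3
cmp $t2, 9  (cmp 3,9)
bne loop: taken
after and $t3, $t3, $t2: $t3=19&3=3
after add $t3, $t3, 19: $t3=3+19=22
after add $t2, $t2, 2: $t2=3+2=5
cmp $t2, 9  (cmp 5,9)
bne loop: taken
after and $t3, $t3, $t2: $t3=22&5=4
after add $t3, $t3, 19: $t3=4+19=23
after add $t2, $t2, 2: $t2=5+2=7
cmp $t2, 9  (cmp 7,9)
bne loop: taken
after and $t3, $t3, $t2: $t3=23&7=7
after add $t3, $t3, 19: $t3=7+19=26
after add $t2, $t2, 2: $t2=7+2=9
cmp $t2, 9  (cmp 9,9)
bne loop: not taken
halt.
Total executed instructions: 24.

24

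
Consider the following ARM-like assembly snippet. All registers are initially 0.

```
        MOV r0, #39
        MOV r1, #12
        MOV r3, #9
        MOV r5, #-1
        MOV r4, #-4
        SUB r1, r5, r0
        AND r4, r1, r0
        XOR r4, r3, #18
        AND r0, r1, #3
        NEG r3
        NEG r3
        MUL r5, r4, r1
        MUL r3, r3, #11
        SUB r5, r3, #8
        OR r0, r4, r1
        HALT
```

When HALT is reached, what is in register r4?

27

MOV r0, #39 → r0=39
MOV r1, #12 → r1=12
MOV r3, #9 → r3=9
MOV r5, #-1 → r5=-1
MOV r4, #-4 → r4=-4
SUB r1, r5, r0 → r1=(-1)-39=-40
AND r4, r1, r0 → r4=(-40)&39=0
XOR r4, r3, #18 → r4=9^18=27
AND r0, r1, #3 → r0=(-40)&3=0
NEG r3 → r3=-(9)=-9
NEG r3 → r3=-(-9)=9
MUL r5, r4, r1 → r5=27*(-40)=-1080
MUL r3, r3, #11 → r3=9*11=99
SUB r5, r3, #8 → r5=99-8=91
OR r0, r4, r1 → r0=27|(-40)=-37
halt.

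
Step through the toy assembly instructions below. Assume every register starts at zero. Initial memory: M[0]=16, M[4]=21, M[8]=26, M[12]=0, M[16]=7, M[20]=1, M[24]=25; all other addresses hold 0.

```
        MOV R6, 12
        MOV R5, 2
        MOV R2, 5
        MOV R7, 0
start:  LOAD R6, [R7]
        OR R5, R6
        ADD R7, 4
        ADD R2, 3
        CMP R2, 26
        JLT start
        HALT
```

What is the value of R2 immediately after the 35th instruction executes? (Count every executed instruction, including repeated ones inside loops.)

after MOV R6, 12: R6=12
after MOV R5, 2: R5=2
after MOV R2, 5: R2=5
after MOV R7, 0: R7=0
after LOAD R6, [R7]: R6=M[0]=16
after OR R5, R6: R5=2|16=18
after ADD R7, 4: R7=0+4=4
after ADD R2, 3: R2=5+3=8
CMP R2, 26  (cmp 8,26)
JLT start: taken
after LOAD R6, [R7]: R6=M[4]=21
after OR R5, R6: R5=18|21=23
after ADD R7, 4: R7=4+4=8
after ADD R2, 3: R2=8+3=11
CMP R2, 26  (cmp 11,26)
JLT start: taken
after LOAD R6, [R7]: R6=M[8]=26
after OR R5, R6: R5=23|26=31
after ADD R7, 4: R7=8+4=12
after ADD R2, 3: R2=11+3=14
CMP R2, 26  (cmp 14,26)
JLT start: taken
after LOAD R6, [R7]: R6=M[12]=0
after OR R5, R6: R5=31|0=31
after ADD R7, 4: R7=12+4=16
after ADD R2, 3: R2=14+3=17
CMP R2, 26  (cmp 17,26)
JLT start: taken
after LOAD R6, [R7]: R6=M[16]=7
after OR R5, R6: R5=31|7=31
after ADD R7, 4: R7=16+4=20
after ADD R2, 3: R2=17+3=20
CMP R2, 26  (cmp 20,26)
JLT start: taken
after LOAD R6, [R7]: R6=M[20]=1
After step 35: R2 = 20.

20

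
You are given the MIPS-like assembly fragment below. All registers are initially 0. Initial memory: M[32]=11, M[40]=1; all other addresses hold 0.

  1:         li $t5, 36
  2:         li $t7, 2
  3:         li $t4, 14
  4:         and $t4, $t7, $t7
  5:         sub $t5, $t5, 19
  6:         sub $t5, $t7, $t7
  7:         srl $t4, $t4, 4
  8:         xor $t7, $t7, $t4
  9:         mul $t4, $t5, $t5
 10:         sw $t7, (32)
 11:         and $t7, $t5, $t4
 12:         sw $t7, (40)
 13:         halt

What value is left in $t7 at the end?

$t5=36
$t7=2
$t4=14
$t4=2&2=2
$t5=36-19=17
$t5=2-2=0
$t4=2>>4=0
$t7=2^0=2
$t4=0*0=0
sw $t7, (32) → M[32]=2
$t7=0&0=0
sw $t7, (40) → M[40]=0
halt.

0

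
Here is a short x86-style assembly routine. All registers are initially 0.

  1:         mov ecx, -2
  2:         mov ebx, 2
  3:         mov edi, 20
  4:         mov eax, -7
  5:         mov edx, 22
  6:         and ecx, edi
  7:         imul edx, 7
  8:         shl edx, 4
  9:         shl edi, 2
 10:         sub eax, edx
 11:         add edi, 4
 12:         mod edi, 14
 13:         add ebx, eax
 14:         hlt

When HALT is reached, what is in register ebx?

-2469

mov ecx, -2 → ecx=-2
mov ebx, 2 → ebx=2
mov edi, 20 → edi=20
mov eax, -7 → eax=-7
mov edx, 22 → edx=22
and ecx, edi → ecx=(-2)&20=20
imul edx, 7 → edx=22*7=154
shl edx, 4 → edx=154<<4=2464
shl edi, 2 → edi=20<<2=80
sub eax, edx → eax=(-7)-2464=-2471
add edi, 4 → edi=80+4=84
mod edi, 14 → edi=84%14=0
add ebx, eax → ebx=2+(-2471)=-2469
halt.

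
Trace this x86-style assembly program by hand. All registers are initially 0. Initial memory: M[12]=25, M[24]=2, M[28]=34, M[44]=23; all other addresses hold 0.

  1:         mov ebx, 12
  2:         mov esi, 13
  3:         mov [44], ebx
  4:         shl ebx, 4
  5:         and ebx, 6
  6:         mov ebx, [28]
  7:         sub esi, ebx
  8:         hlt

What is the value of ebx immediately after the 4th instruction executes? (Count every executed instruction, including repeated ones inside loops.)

192

after mov ebx, 12: ebx=12
after mov esi, 13: esi=13
mov [44], ebx → M[44]=12
after shl ebx, 4: ebx=12<<4=192
After step 4: ebx = 192.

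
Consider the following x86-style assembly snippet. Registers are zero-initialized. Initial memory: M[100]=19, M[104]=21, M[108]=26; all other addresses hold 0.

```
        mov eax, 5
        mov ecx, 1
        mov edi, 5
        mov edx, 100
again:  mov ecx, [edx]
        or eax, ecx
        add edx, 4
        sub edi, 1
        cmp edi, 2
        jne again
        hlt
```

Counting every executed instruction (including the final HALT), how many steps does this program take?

23

mov eax, 5 → eax=5
mov ecx, 1 → ecx=1
mov edi, 5 → edi=5
mov edx, 100 → edx=100
mov ecx, [edx] → ecx=M[100]=19
or eax, ecx → eax=5|19=23
add edx, 4 → edx=100+4=104
sub edi, 1 → edi=5-1=4
cmp edi, 2  (cmp 4,2)
jne again: taken
mov ecx, [edx] → ecx=M[104]=21
or eax, ecx → eax=23|21=23
add edx, 4 → edx=104+4=108
sub edi, 1 → edi=4-1=3
cmp edi, 2  (cmp 3,2)
jne again: taken
mov ecx, [edx] → ecx=M[108]=26
or eax, ecx → eax=23|26=31
add edx, 4 → edx=108+4=112
sub edi, 1 → edi=3-1=2
cmp edi, 2  (cmp 2,2)
jne again: not taken
halt.
Total executed instructions: 23.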